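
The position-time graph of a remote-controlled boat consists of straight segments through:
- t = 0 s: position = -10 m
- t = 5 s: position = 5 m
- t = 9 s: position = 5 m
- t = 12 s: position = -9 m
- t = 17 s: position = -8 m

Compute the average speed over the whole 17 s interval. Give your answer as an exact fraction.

30/17 m/s

Average speed = (total path length)/(elapsed time); on a piecewise-linear x-t graph the path length is Σ|Δx|.
0–5 s: |Δx| = |5 − -10| = 15 m
5–9 s: |Δx| = |5 − 5| = 0 m
9–12 s: |Δx| = |-9 − 5| = 14 m
12–17 s: |Δx| = |-8 − -9| = 1 m
Total path = 30 m; average speed = 30/17 = 30/17 m/s.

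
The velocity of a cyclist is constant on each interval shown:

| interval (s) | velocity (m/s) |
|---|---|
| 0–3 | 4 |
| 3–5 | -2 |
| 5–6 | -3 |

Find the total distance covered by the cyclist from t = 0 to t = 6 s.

19 m

Total distance travelled is ∫|v| dt — sum the magnitudes of each area piece.
0–3 s: |4| × 3 = 12 m
3–5 s: |-2| × 2 = 4 m
5–6 s: |-3| × 1 = 3 m
Total distance = 19 m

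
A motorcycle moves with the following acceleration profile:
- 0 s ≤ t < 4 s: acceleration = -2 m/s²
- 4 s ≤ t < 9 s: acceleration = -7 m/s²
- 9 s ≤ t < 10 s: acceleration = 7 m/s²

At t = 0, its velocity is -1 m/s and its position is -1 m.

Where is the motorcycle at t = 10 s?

On each constant-a segment, Δv = aΔt and Δx = v₀Δt + ½aΔt²; chain segment to segment.
0–4 s: v starts -1 m/s; Δx = -1·4 + ½·-2·4² = -20 m; v ends -9 m/s.
4–9 s: v starts -9 m/s; Δx = -9·5 + ½·-7·5² = -132.5 m; v ends -44 m/s.
9–10 s: v starts -44 m/s; Δx = -44·1 + ½·7·1² = -40.5 m; v ends -37 m/s.
x(10) = -1 + Σ Δx = -194 m.

-194 m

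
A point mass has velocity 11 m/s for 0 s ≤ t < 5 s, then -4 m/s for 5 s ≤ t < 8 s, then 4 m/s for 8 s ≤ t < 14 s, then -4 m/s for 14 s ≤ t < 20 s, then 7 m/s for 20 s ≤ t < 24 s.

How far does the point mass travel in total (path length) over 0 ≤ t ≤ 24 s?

Total distance travelled is ∫|v| dt — sum the magnitudes of each area piece.
0–5 s: |11| × 5 = 55 m
5–8 s: |-4| × 3 = 12 m
8–14 s: |4| × 6 = 24 m
14–20 s: |-4| × 6 = 24 m
20–24 s: |7| × 4 = 28 m
Total distance = 143 m

143 m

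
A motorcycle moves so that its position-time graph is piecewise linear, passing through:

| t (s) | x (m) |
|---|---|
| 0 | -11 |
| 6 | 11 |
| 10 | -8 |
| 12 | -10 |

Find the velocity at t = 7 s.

Velocity is the slope of the x-t graph on 6–10 s: (-8 − 11)/(10 − 6) = -4.75 m/s.

-4.75 m/s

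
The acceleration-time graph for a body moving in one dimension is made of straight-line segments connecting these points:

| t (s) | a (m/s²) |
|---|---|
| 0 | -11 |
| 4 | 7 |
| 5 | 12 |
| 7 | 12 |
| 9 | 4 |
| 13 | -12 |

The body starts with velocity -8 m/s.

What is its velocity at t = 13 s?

17.5 m/s

Δv equals the area under the a-t graph; then v = v₀ + Δv.
0–4 s: ½(-11 + 7)(4) = -8 m/s
4–5 s: ½(7 + 12)(1) = 9.5 m/s
5–7 s: 12 × 2 = 24 m/s
7–9 s: ½(12 + 4)(2) = 16 m/s
9–13 s: ½(4 + -12)(4) = -16 m/s
Δv = 25.5 m/s, so v(13) = -8 + (25.5) = 17.5 m/s.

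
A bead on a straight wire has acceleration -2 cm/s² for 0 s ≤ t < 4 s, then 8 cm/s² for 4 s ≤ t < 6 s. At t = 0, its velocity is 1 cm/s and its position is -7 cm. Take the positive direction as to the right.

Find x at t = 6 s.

-17 cm

On each constant-a segment, Δv = aΔt and Δx = v₀Δt + ½aΔt²; chain segment to segment.
0–4 s: v starts 1 cm/s; Δx = 1·4 + ½·-2·4² = -12 cm; v ends -7 cm/s.
4–6 s: v starts -7 cm/s; Δx = -7·2 + ½·8·2² = 2 cm; v ends 9 cm/s.
x(6) = -7 + Σ Δx = -17 cm.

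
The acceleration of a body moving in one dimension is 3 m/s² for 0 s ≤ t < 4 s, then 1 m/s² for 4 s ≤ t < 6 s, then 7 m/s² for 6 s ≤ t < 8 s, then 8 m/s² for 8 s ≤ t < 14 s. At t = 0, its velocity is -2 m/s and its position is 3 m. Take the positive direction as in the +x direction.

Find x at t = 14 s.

379 m

On each constant-a segment, Δv = aΔt and Δx = v₀Δt + ½aΔt²; chain segment to segment.
0–4 s: v starts -2 m/s; Δx = -2·4 + ½·3·4² = 16 m; v ends 10 m/s.
4–6 s: v starts 10 m/s; Δx = 10·2 + ½·1·2² = 22 m; v ends 12 m/s.
6–8 s: v starts 12 m/s; Δx = 12·2 + ½·7·2² = 38 m; v ends 26 m/s.
8–14 s: v starts 26 m/s; Δx = 26·6 + ½·8·6² = 300 m; v ends 74 m/s.
x(14) = 3 + Σ Δx = 379 m.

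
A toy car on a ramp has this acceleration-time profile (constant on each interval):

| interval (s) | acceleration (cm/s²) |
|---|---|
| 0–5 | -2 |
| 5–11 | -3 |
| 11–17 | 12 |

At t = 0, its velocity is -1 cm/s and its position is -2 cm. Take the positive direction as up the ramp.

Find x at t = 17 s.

-110 cm

On each constant-a segment, Δv = aΔt and Δx = v₀Δt + ½aΔt²; chain segment to segment.
0–5 s: v starts -1 cm/s; Δx = -1·5 + ½·-2·5² = -30 cm; v ends -11 cm/s.
5–11 s: v starts -11 cm/s; Δx = -11·6 + ½·-3·6² = -120 cm; v ends -29 cm/s.
11–17 s: v starts -29 cm/s; Δx = -29·6 + ½·12·6² = 42 cm; v ends 43 cm/s.
x(17) = -2 + Σ Δx = -110 cm.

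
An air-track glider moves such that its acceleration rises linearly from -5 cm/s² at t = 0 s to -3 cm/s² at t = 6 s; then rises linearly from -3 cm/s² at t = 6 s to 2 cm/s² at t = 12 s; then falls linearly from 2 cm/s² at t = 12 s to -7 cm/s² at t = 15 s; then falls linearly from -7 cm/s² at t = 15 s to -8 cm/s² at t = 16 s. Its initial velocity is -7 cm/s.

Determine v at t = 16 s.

Δv equals the area under the a-t graph; then v = v₀ + Δv.
0–6 s: ½(-5 + -3)(6) = -24 cm/s
6–12 s: ½(-3 + 2)(6) = -3 cm/s
12–15 s: ½(2 + -7)(3) = -7.5 cm/s
15–16 s: ½(-7 + -8)(1) = -7.5 cm/s
Δv = -42 cm/s, so v(16) = -7 + (-42) = -49 cm/s.

-49 cm/s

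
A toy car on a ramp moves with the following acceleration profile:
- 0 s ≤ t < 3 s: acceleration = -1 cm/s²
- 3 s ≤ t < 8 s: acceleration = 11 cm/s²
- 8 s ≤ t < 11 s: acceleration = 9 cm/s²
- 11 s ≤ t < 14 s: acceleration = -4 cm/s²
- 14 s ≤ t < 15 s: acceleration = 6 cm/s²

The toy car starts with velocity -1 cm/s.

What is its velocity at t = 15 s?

72 cm/s

Δv equals the area under the a-t graph; then v = v₀ + Δv.
0–3 s: -1 × 3 = -3 cm/s
3–8 s: 11 × 5 = 55 cm/s
8–11 s: 9 × 3 = 27 cm/s
11–14 s: -4 × 3 = -12 cm/s
14–15 s: 6 × 1 = 6 cm/s
Δv = 73 cm/s, so v(15) = -1 + (73) = 72 cm/s.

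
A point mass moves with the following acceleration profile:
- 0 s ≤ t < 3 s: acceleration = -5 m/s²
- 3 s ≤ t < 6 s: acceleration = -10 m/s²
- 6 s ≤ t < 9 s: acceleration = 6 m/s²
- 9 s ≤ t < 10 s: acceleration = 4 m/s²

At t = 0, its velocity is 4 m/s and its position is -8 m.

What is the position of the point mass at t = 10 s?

On each constant-a segment, Δv = aΔt and Δx = v₀Δt + ½aΔt²; chain segment to segment.
0–3 s: v starts 4 m/s; Δx = 4·3 + ½·-5·3² = -10.5 m; v ends -11 m/s.
3–6 s: v starts -11 m/s; Δx = -11·3 + ½·-10·3² = -78 m; v ends -41 m/s.
6–9 s: v starts -41 m/s; Δx = -41·3 + ½·6·3² = -96 m; v ends -23 m/s.
9–10 s: v starts -23 m/s; Δx = -23·1 + ½·4·1² = -21 m; v ends -19 m/s.
x(10) = -8 + Σ Δx = -213.5 m.

-213.5 m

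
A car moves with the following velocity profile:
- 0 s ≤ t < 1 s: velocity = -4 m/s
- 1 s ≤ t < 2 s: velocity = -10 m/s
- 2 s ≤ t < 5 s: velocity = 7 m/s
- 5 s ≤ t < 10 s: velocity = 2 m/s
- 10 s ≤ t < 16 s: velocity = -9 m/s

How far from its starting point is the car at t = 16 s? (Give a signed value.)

-37 m

Displacement is the signed area under the v-t curve.
0–1 s: -4 × 1 = -4 m
1–2 s: -10 × 1 = -10 m
2–5 s: 7 × 3 = 21 m
5–10 s: 2 × 5 = 10 m
10–16 s: -9 × 6 = -54 m
Net displacement = -37 m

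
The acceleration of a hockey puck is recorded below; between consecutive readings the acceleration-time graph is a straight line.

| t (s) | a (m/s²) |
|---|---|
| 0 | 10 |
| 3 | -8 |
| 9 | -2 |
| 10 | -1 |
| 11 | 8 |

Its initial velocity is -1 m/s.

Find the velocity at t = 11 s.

Δv equals the area under the a-t graph; then v = v₀ + Δv.
0–3 s: ½(10 + -8)(3) = 3 m/s
3–9 s: ½(-8 + -2)(6) = -30 m/s
9–10 s: ½(-2 + -1)(1) = -1.5 m/s
10–11 s: ½(-1 + 8)(1) = 3.5 m/s
Δv = -25 m/s, so v(11) = -1 + (-25) = -26 m/s.

-26 m/s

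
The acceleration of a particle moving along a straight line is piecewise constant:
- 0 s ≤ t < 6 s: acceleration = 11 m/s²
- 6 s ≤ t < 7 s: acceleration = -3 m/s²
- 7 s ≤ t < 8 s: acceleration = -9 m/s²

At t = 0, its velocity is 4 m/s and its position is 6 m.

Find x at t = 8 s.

On each constant-a segment, Δv = aΔt and Δx = v₀Δt + ½aΔt²; chain segment to segment.
0–6 s: v starts 4 m/s; Δx = 4·6 + ½·11·6² = 222 m; v ends 70 m/s.
6–7 s: v starts 70 m/s; Δx = 70·1 + ½·-3·1² = 68.5 m; v ends 67 m/s.
7–8 s: v starts 67 m/s; Δx = 67·1 + ½·-9·1² = 62.5 m; v ends 58 m/s.
x(8) = 6 + Σ Δx = 359 m.

359 m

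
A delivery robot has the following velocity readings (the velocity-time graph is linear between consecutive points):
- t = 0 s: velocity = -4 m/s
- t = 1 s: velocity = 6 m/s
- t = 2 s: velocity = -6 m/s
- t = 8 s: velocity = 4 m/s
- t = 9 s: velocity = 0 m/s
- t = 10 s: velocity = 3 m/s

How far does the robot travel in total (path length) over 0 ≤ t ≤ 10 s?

Total distance travelled is ∫|v| dt — sum the magnitudes of each area piece.
0–1 s: v = 0 at t = 0.4 s; triangle areas 0.8 + 1.8 = 2.6 m
1–2 s: v = 0 at t = 1.5 s; triangle areas 1.5 + 1.5 = 3 m
2–8 s: v = 0 at t = 5.6 s; triangle areas 10.8 + 4.8 = 15.6 m
8–9 s: |½(4 + 0)(1)| = 2 m
9–10 s: |½(0 + 3)(1)| = 1.5 m
Total distance = 24.7 m

24.7 m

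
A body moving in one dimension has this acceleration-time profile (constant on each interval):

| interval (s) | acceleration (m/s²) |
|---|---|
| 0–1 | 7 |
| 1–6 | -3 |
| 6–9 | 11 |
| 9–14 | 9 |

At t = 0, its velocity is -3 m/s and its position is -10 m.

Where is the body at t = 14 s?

On each constant-a segment, Δv = aΔt and Δx = v₀Δt + ½aΔt²; chain segment to segment.
0–1 s: v starts -3 m/s; Δx = -3·1 + ½·7·1² = 0.5 m; v ends 4 m/s.
1–6 s: v starts 4 m/s; Δx = 4·5 + ½·-3·5² = -17.5 m; v ends -11 m/s.
6–9 s: v starts -11 m/s; Δx = -11·3 + ½·11·3² = 16.5 m; v ends 22 m/s.
9–14 s: v starts 22 m/s; Δx = 22·5 + ½·9·5² = 222.5 m; v ends 67 m/s.
x(14) = -10 + Σ Δx = 212 m.

212 m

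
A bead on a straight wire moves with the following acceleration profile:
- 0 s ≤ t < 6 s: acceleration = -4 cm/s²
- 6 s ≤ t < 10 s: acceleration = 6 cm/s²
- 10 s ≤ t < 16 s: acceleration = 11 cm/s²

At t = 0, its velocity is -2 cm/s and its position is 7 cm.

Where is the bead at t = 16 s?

53 cm

On each constant-a segment, Δv = aΔt and Δx = v₀Δt + ½aΔt²; chain segment to segment.
0–6 s: v starts -2 cm/s; Δx = -2·6 + ½·-4·6² = -84 cm; v ends -26 cm/s.
6–10 s: v starts -26 cm/s; Δx = -26·4 + ½·6·4² = -56 cm; v ends -2 cm/s.
10–16 s: v starts -2 cm/s; Δx = -2·6 + ½·11·6² = 186 cm; v ends 64 cm/s.
x(16) = 7 + Σ Δx = 53 cm.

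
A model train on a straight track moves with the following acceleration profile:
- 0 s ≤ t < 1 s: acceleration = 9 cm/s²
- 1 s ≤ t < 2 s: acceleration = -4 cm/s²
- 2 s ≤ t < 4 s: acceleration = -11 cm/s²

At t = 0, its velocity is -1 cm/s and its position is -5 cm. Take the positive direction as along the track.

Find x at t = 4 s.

On each constant-a segment, Δv = aΔt and Δx = v₀Δt + ½aΔt²; chain segment to segment.
0–1 s: v starts -1 cm/s; Δx = -1·1 + ½·9·1² = 3.5 cm; v ends 8 cm/s.
1–2 s: v starts 8 cm/s; Δx = 8·1 + ½·-4·1² = 6 cm; v ends 4 cm/s.
2–4 s: v starts 4 cm/s; Δx = 4·2 + ½·-11·2² = -14 cm; v ends -18 cm/s.
x(4) = -5 + Σ Δx = -9.5 cm.

-9.5 cm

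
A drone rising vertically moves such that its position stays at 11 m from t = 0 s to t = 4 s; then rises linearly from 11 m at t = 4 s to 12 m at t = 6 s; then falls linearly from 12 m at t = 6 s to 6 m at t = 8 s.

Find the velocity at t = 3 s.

Velocity is the slope of the x-t graph on 0–4 s: (11 − 11)/(4 − 0) = 0 m/s.

0 m/s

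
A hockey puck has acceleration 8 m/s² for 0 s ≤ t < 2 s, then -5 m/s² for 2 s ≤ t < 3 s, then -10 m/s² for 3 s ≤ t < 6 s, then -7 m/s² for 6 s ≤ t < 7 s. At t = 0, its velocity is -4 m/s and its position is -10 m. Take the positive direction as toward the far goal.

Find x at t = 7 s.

On each constant-a segment, Δv = aΔt and Δx = v₀Δt + ½aΔt²; chain segment to segment.
0–2 s: v starts -4 m/s; Δx = -4·2 + ½·8·2² = 8 m; v ends 12 m/s.
2–3 s: v starts 12 m/s; Δx = 12·1 + ½·-5·1² = 9.5 m; v ends 7 m/s.
3–6 s: v starts 7 m/s; Δx = 7·3 + ½·-10·3² = -24 m; v ends -23 m/s.
6–7 s: v starts -23 m/s; Δx = -23·1 + ½·-7·1² = -26.5 m; v ends -30 m/s.
x(7) = -10 + Σ Δx = -43 m.

-43 m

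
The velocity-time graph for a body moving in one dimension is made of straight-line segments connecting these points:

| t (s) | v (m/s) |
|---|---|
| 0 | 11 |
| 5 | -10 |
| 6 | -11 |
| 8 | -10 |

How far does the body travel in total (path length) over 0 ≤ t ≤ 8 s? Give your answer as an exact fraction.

1214/21 m

Distance (not displacement) is the total path length: add the absolute areas under v-t.
0–5 s: v = 0 at t = 55/21 s; triangle areas 605/42 + 250/21 = 1105/42 m
5–6 s: |½(-10 + -11)(1)| = 10.5 m
6–8 s: |½(-11 + -10)(2)| = 21 m
Total distance = 1214/21 m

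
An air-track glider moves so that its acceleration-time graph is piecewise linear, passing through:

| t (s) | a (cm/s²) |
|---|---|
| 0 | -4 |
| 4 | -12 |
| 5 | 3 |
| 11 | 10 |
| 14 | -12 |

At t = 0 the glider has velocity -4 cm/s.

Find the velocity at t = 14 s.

-4.5 cm/s

Δv equals the area under the a-t graph; then v = v₀ + Δv.
0–4 s: ½(-4 + -12)(4) = -32 cm/s
4–5 s: ½(-12 + 3)(1) = -4.5 cm/s
5–11 s: ½(3 + 10)(6) = 39 cm/s
11–14 s: ½(10 + -12)(3) = -3 cm/s
Δv = -0.5 cm/s, so v(14) = -4 + (-0.5) = -4.5 cm/s.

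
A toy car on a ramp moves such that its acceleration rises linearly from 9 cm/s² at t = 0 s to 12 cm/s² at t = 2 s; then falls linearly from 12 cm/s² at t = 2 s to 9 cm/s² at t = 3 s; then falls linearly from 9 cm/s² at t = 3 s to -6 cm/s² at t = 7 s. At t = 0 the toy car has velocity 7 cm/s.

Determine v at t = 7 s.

44.5 cm/s

Δv equals the area under the a-t graph; then v = v₀ + Δv.
0–2 s: ½(9 + 12)(2) = 21 cm/s
2–3 s: ½(12 + 9)(1) = 10.5 cm/s
3–7 s: ½(9 + -6)(4) = 6 cm/s
Δv = 37.5 cm/s, so v(7) = 7 + (37.5) = 44.5 cm/s.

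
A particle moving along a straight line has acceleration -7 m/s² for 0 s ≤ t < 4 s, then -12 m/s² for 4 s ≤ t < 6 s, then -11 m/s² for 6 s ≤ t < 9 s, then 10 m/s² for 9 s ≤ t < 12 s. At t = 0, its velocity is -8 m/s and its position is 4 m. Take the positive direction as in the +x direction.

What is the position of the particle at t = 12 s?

On each constant-a segment, Δv = aΔt and Δx = v₀Δt + ½aΔt²; chain segment to segment.
0–4 s: v starts -8 m/s; Δx = -8·4 + ½·-7·4² = -88 m; v ends -36 m/s.
4–6 s: v starts -36 m/s; Δx = -36·2 + ½·-12·2² = -96 m; v ends -60 m/s.
6–9 s: v starts -60 m/s; Δx = -60·3 + ½·-11·3² = -229.5 m; v ends -93 m/s.
9–12 s: v starts -93 m/s; Δx = -93·3 + ½·10·3² = -234 m; v ends -63 m/s.
x(12) = 4 + Σ Δx = -643.5 m.

-643.5 m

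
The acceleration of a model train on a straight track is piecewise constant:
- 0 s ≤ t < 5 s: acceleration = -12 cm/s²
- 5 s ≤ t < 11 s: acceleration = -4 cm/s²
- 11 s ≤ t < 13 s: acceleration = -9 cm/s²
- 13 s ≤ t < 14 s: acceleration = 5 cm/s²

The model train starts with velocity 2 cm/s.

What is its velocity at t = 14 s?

Δv equals the area under the a-t graph; then v = v₀ + Δv.
0–5 s: -12 × 5 = -60 cm/s
5–11 s: -4 × 6 = -24 cm/s
11–13 s: -9 × 2 = -18 cm/s
13–14 s: 5 × 1 = 5 cm/s
Δv = -97 cm/s, so v(14) = 2 + (-97) = -95 cm/s.

-95 cm/s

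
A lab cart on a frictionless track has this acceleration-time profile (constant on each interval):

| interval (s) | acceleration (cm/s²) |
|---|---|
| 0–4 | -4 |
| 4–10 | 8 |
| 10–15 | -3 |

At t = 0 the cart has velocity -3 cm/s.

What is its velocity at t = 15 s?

14 cm/s

Δv equals the area under the a-t graph; then v = v₀ + Δv.
0–4 s: -4 × 4 = -16 cm/s
4–10 s: 8 × 6 = 48 cm/s
10–15 s: -3 × 5 = -15 cm/s
Δv = 17 cm/s, so v(15) = -3 + (17) = 14 cm/s.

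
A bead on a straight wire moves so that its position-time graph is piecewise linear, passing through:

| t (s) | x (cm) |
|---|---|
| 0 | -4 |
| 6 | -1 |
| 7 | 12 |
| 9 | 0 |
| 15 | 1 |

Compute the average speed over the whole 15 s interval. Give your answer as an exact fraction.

Average speed = (total path length)/(elapsed time); on a piecewise-linear x-t graph the path length is Σ|Δx|.
0–6 s: |Δx| = |-1 − -4| = 3 cm
6–7 s: |Δx| = |12 − -1| = 13 cm
7–9 s: |Δx| = |0 − 12| = 12 cm
9–15 s: |Δx| = |1 − 0| = 1 cm
Total path = 29 cm; average speed = 29/15 = 29/15 cm/s.

29/15 cm/s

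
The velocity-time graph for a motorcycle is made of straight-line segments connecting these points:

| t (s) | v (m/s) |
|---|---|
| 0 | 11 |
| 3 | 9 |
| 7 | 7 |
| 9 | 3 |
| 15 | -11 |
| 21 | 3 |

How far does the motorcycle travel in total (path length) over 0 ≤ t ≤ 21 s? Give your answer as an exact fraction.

Distance (not displacement) is the total path length: add the absolute areas under v-t.
0–3 s: |½(11 + 9)(3)| = 30 m
3–7 s: |½(9 + 7)(4)| = 32 m
7–9 s: |½(7 + 3)(2)| = 10 m
9–15 s: v = 0 at t = 72/7 s; triangle areas 27/14 + 363/14 = 195/7 m
15–21 s: v = 0 at t = 138/7 s; triangle areas 363/14 + 27/14 = 195/7 m
Total distance = 894/7 m

894/7 m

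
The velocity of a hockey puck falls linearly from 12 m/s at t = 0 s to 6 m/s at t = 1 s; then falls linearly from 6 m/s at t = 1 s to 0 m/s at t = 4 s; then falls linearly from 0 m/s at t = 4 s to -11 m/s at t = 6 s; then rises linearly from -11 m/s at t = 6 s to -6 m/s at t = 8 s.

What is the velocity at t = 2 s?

4 m/s

On 1–4 s the graph is linear from 6 to 0 m/s: v(2) = 6 + (0 − 6)·(2 − 1)/(4 − 1) = 4 m/s.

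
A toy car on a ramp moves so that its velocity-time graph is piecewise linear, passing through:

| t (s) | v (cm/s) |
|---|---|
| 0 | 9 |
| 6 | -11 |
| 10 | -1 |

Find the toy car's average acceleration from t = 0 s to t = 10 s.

-1 cm/s²

Average acceleration = Δv/Δt = (-1 − 9)/(10 − 0) = -1 cm/s².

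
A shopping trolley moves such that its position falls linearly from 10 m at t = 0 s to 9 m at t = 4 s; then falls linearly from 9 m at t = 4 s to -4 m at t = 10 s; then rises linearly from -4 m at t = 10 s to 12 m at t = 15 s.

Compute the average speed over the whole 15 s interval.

Average speed = (total path length)/(elapsed time); on a piecewise-linear x-t graph the path length is Σ|Δx|.
0–4 s: |Δx| = |9 − 10| = 1 m
4–10 s: |Δx| = |-4 − 9| = 13 m
10–15 s: |Δx| = |12 − -4| = 16 m
Total path = 30 m; average speed = 30/15 = 2 m/s.

2 m/s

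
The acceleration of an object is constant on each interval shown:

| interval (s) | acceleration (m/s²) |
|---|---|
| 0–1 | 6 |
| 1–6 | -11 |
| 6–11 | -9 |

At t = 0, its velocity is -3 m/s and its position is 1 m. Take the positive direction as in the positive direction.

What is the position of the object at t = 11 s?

-494 m

On each constant-a segment, Δv = aΔt and Δx = v₀Δt + ½aΔt²; chain segment to segment.
0–1 s: v starts -3 m/s; Δx = -3·1 + ½·6·1² = 0 m; v ends 3 m/s.
1–6 s: v starts 3 m/s; Δx = 3·5 + ½·-11·5² = -122.5 m; v ends -52 m/s.
6–11 s: v starts -52 m/s; Δx = -52·5 + ½·-9·5² = -372.5 m; v ends -97 m/s.
x(11) = 1 + Σ Δx = -494 m.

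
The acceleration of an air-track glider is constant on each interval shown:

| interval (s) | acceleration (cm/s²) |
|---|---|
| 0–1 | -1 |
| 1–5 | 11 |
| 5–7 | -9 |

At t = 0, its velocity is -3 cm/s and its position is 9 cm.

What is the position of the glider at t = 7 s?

139.5 cm

On each constant-a segment, Δv = aΔt and Δx = v₀Δt + ½aΔt²; chain segment to segment.
0–1 s: v starts -3 cm/s; Δx = -3·1 + ½·-1·1² = -3.5 cm; v ends -4 cm/s.
1–5 s: v starts -4 cm/s; Δx = -4·4 + ½·11·4² = 72 cm; v ends 40 cm/s.
5–7 s: v starts 40 cm/s; Δx = 40·2 + ½·-9·2² = 62 cm; v ends 22 cm/s.
x(7) = 9 + Σ Δx = 139.5 cm.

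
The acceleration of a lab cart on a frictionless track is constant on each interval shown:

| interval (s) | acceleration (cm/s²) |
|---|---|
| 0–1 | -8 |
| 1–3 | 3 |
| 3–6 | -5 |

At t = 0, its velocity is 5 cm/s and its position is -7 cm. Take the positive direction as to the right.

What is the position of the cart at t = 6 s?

On each constant-a segment, Δv = aΔt and Δx = v₀Δt + ½aΔt²; chain segment to segment.
0–1 s: v starts 5 cm/s; Δx = 5·1 + ½·-8·1² = 1 cm; v ends -3 cm/s.
1–3 s: v starts -3 cm/s; Δx = -3·2 + ½·3·2² = 0 cm; v ends 3 cm/s.
3–6 s: v starts 3 cm/s; Δx = 3·3 + ½·-5·3² = -13.5 cm; v ends -12 cm/s.
x(6) = -7 + Σ Δx = -19.5 cm.

-19.5 cm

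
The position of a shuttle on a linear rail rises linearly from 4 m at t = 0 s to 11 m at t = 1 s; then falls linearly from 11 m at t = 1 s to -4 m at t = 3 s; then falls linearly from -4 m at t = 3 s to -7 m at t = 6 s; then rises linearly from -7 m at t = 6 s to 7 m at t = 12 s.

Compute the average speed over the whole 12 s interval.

3.25 m/s

Average speed = (total path length)/(elapsed time); on a piecewise-linear x-t graph the path length is Σ|Δx|.
0–1 s: |Δx| = |11 − 4| = 7 m
1–3 s: |Δx| = |-4 − 11| = 15 m
3–6 s: |Δx| = |-7 − -4| = 3 m
6–12 s: |Δx| = |7 − -7| = 14 m
Total path = 39 m; average speed = 39/12 = 3.25 m/s.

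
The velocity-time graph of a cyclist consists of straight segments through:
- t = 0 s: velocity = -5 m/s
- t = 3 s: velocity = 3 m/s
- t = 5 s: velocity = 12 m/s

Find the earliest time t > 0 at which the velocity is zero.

v changes sign on 0–3 s (from -5 to 3); the graph is linear there, so v = 0 at t = 0 + (5)·(3 − 0)/(3 − -5) = 1.875 s.

t = 1.875 s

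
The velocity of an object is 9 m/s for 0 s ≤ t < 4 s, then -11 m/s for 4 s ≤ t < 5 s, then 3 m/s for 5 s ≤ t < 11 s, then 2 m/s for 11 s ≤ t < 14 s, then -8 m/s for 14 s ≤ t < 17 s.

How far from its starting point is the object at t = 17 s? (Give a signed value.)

Displacement is the signed area under the v-t curve.
0–4 s: 9 × 4 = 36 m
4–5 s: -11 × 1 = -11 m
5–11 s: 3 × 6 = 18 m
11–14 s: 2 × 3 = 6 m
14–17 s: -8 × 3 = -24 m
Net displacement = 25 m

25 m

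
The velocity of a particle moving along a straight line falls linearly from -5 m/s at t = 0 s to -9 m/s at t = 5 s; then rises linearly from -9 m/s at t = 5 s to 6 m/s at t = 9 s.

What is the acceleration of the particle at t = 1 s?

Acceleration is the slope of the v-t graph on 0–5 s: (-9 − -5)/(5 − 0) = -0.8 m/s².

-0.8 m/s²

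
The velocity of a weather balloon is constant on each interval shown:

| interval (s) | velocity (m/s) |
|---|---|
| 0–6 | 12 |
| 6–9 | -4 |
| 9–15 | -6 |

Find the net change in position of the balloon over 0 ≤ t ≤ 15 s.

Net displacement equals the area under the velocity-time graph (areas below the axis count negative).
0–6 s: 12 × 6 = 72 m
6–9 s: -4 × 3 = -12 m
9–15 s: -6 × 6 = -36 m
Net displacement = 24 m

24 m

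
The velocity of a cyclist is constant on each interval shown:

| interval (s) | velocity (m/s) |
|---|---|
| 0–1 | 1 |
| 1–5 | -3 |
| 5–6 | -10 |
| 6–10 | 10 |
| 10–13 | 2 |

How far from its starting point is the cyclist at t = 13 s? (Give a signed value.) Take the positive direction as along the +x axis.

25 m

Net displacement equals the area under the velocity-time graph (areas below the axis count negative).
0–1 s: 1 × 1 = 1 m
1–5 s: -3 × 4 = -12 m
5–6 s: -10 × 1 = -10 m
6–10 s: 10 × 4 = 40 m
10–13 s: 2 × 3 = 6 m
Net displacement = 25 m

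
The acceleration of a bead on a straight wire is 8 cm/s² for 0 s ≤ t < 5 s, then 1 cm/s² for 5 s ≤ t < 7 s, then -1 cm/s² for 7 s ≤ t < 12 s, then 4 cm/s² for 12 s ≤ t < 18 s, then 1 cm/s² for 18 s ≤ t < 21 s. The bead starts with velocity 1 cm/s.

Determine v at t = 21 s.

Δv equals the area under the a-t graph; then v = v₀ + Δv.
0–5 s: 8 × 5 = 40 cm/s
5–7 s: 1 × 2 = 2 cm/s
7–12 s: -1 × 5 = -5 cm/s
12–18 s: 4 × 6 = 24 cm/s
18–21 s: 1 × 3 = 3 cm/s
Δv = 64 cm/s, so v(21) = 1 + (64) = 65 cm/s.

65 cm/s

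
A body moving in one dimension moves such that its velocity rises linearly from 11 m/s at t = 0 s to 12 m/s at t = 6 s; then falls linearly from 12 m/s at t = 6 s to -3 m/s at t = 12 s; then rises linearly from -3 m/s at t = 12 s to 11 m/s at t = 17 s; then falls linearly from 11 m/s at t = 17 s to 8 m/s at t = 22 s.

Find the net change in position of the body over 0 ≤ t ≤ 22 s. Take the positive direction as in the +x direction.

163.5 m

Displacement is the signed area under the v-t curve.
0–6 s: ½(11 + 12)(6) = 69 m
6–12 s: ½(12 + -3)(6) = 27 m
12–17 s: ½(-3 + 11)(5) = 20 m
17–22 s: ½(11 + 8)(5) = 47.5 m
Net displacement = 163.5 m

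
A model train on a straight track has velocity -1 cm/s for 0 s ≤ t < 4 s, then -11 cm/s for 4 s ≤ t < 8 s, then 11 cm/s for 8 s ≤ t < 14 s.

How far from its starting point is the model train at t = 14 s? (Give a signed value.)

Displacement is the signed area under the v-t curve.
0–4 s: -1 × 4 = -4 cm
4–8 s: -11 × 4 = -44 cm
8–14 s: 11 × 6 = 66 cm
Net displacement = 18 cm

18 cm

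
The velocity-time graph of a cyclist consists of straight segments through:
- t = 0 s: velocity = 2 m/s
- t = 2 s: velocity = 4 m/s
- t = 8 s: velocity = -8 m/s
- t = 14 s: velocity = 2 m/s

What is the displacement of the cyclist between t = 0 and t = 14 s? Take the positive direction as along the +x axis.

-24 m

Net displacement equals the area under the velocity-time graph (areas below the axis count negative).
0–2 s: ½(2 + 4)(2) = 6 m
2–8 s: ½(4 + -8)(6) = -12 m
8–14 s: ½(-8 + 2)(6) = -18 m
Net displacement = -24 m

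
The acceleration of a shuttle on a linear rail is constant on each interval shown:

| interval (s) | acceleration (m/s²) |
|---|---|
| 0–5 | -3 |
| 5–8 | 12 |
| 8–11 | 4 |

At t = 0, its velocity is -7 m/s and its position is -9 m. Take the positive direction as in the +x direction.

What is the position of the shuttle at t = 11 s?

On each constant-a segment, Δv = aΔt and Δx = v₀Δt + ½aΔt²; chain segment to segment.
0–5 s: v starts -7 m/s; Δx = -7·5 + ½·-3·5² = -72.5 m; v ends -22 m/s.
5–8 s: v starts -22 m/s; Δx = -22·3 + ½·12·3² = -12 m; v ends 14 m/s.
8–11 s: v starts 14 m/s; Δx = 14·3 + ½·4·3² = 60 m; v ends 26 m/s.
x(11) = -9 + Σ Δx = -33.5 m.

-33.5 m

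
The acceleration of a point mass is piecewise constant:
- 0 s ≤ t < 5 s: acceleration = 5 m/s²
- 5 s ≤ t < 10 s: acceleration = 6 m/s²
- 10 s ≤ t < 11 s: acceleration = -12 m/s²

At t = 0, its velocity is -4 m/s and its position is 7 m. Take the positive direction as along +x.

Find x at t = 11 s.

On each constant-a segment, Δv = aΔt and Δx = v₀Δt + ½aΔt²; chain segment to segment.
0–5 s: v starts -4 m/s; Δx = -4·5 + ½·5·5² = 42.5 m; v ends 21 m/s.
5–10 s: v starts 21 m/s; Δx = 21·5 + ½·6·5² = 180 m; v ends 51 m/s.
10–11 s: v starts 51 m/s; Δx = 51·1 + ½·-12·1² = 45 m; v ends 39 m/s.
x(11) = 7 + Σ Δx = 274.5 m.

274.5 m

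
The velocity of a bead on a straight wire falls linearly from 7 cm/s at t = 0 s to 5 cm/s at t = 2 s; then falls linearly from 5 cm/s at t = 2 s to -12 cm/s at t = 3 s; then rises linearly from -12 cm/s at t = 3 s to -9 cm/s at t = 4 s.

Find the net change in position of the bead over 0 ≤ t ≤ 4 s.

Displacement is the signed area under the v-t curve.
0–2 s: ½(7 + 5)(2) = 12 cm
2–3 s: ½(5 + -12)(1) = -3.5 cm
3–4 s: ½(-12 + -9)(1) = -10.5 cm
Net displacement = -2 cm

-2 cm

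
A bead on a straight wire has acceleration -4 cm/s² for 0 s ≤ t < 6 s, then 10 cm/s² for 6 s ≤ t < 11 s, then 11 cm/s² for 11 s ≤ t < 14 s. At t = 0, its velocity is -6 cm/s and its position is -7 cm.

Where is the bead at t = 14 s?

-30.5 cm

On each constant-a segment, Δv = aΔt and Δx = v₀Δt + ½aΔt²; chain segment to segment.
0–6 s: v starts -6 cm/s; Δx = -6·6 + ½·-4·6² = -108 cm; v ends -30 cm/s.
6–11 s: v starts -30 cm/s; Δx = -30·5 + ½·10·5² = -25 cm; v ends 20 cm/s.
11–14 s: v starts 20 cm/s; Δx = 20·3 + ½·11·3² = 109.5 cm; v ends 53 cm/s.
x(14) = -7 + Σ Δx = -30.5 cm.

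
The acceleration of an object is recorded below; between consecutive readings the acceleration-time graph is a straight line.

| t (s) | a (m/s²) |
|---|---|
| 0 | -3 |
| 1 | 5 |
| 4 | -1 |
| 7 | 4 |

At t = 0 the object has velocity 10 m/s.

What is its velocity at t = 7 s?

Δv equals the area under the a-t graph; then v = v₀ + Δv.
0–1 s: ½(-3 + 5)(1) = 1 m/s
1–4 s: ½(5 + -1)(3) = 6 m/s
4–7 s: ½(-1 + 4)(3) = 4.5 m/s
Δv = 11.5 m/s, so v(7) = 10 + (11.5) = 21.5 m/s.

21.5 m/s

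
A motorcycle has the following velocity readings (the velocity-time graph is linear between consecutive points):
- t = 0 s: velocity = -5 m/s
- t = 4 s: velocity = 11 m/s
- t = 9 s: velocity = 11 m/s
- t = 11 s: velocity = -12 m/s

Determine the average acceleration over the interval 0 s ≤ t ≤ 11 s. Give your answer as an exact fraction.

-7/11 m/s²

Average acceleration = Δv/Δt = (-12 − -5)/(11 − 0) = -7/11 m/s².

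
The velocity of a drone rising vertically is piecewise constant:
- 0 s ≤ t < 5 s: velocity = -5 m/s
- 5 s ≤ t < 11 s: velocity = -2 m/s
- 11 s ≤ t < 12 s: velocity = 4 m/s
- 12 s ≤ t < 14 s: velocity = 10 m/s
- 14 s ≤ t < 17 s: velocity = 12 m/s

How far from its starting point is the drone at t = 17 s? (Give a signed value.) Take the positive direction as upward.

23 m

Net displacement equals the area under the velocity-time graph (areas below the axis count negative).
0–5 s: -5 × 5 = -25 m
5–11 s: -2 × 6 = -12 m
11–12 s: 4 × 1 = 4 m
12–14 s: 10 × 2 = 20 m
14–17 s: 12 × 3 = 36 m
Net displacement = 23 m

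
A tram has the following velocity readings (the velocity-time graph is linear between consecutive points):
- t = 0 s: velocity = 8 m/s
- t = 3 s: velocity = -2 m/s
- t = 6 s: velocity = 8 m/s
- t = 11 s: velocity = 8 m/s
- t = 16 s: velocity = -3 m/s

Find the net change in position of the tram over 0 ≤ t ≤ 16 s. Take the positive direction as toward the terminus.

70.5 m

Displacement is the signed area under the v-t curve.
0–3 s: ½(8 + -2)(3) = 9 m
3–6 s: ½(-2 + 8)(3) = 9 m
6–11 s: 8 × 5 = 40 m
11–16 s: ½(8 + -3)(5) = 12.5 m
Net displacement = 70.5 m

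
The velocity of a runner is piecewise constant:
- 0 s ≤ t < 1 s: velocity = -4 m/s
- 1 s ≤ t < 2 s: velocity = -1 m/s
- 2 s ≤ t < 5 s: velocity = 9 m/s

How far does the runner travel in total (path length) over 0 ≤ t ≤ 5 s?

Total distance travelled is ∫|v| dt — sum the magnitudes of each area piece.
0–1 s: |-4| × 1 = 4 m
1–2 s: |-1| × 1 = 1 m
2–5 s: |9| × 3 = 27 m
Total distance = 32 m

32 m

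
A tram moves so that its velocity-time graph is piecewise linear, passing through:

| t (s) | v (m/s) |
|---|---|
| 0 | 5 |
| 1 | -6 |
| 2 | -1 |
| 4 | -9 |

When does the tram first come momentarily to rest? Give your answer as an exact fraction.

v changes sign on 0–1 s (from 5 to -6); the graph is linear there, so v = 0 at t = 0 + (-5)·(1 − 0)/(-6 − 5) = 5/11 s.

t = 5/11 s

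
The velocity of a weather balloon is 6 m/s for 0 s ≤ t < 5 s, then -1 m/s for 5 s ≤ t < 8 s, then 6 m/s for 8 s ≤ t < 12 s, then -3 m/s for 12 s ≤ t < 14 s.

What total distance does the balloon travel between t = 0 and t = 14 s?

63 m

Distance (not displacement) is the total path length: add the absolute areas under v-t.
0–5 s: |6| × 5 = 30 m
5–8 s: |-1| × 3 = 3 m
8–12 s: |6| × 4 = 24 m
12–14 s: |-3| × 2 = 6 m
Total distance = 63 m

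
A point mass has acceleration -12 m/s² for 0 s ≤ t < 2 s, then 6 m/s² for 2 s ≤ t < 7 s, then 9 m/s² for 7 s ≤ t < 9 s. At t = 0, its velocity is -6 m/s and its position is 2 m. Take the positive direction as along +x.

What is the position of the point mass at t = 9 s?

On each constant-a segment, Δv = aΔt and Δx = v₀Δt + ½aΔt²; chain segment to segment.
0–2 s: v starts -6 m/s; Δx = -6·2 + ½·-12·2² = -36 m; v ends -30 m/s.
2–7 s: v starts -30 m/s; Δx = -30·5 + ½·6·5² = -75 m; v ends 0 m/s.
7–9 s: v starts 0 m/s; Δx = 0·2 + ½·9·2² = 18 m; v ends 18 m/s.
x(9) = 2 + Σ Δx = -91 m.

-91 m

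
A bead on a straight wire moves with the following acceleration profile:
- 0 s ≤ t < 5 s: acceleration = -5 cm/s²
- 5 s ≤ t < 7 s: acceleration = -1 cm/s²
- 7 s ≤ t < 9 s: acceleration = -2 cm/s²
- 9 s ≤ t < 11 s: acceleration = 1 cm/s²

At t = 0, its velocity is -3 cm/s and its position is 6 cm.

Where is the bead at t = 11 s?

On each constant-a segment, Δv = aΔt and Δx = v₀Δt + ½aΔt²; chain segment to segment.
0–5 s: v starts -3 cm/s; Δx = -3·5 + ½·-5·5² = -77.5 cm; v ends -28 cm/s.
5–7 s: v starts -28 cm/s; Δx = -28·2 + ½·-1·2² = -58 cm; v ends -30 cm/s.
7–9 s: v starts -30 cm/s; Δx = -30·2 + ½·-2·2² = -64 cm; v ends -34 cm/s.
9–11 s: v starts -34 cm/s; Δx = -34·2 + ½·1·2² = -66 cm; v ends -32 cm/s.
x(11) = 6 + Σ Δx = -259.5 cm.

-259.5 cm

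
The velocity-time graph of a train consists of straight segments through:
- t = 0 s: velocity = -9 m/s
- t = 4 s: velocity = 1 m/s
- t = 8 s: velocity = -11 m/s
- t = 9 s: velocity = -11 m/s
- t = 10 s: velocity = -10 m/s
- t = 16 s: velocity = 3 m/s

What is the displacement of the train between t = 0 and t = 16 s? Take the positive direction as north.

-78.5 m

Net displacement equals the area under the velocity-time graph (areas below the axis count negative).
0–4 s: ½(-9 + 1)(4) = -16 m
4–8 s: ½(1 + -11)(4) = -20 m
8–9 s: -11 × 1 = -11 m
9–10 s: ½(-11 + -10)(1) = -10.5 m
10–16 s: ½(-10 + 3)(6) = -21 m
Net displacement = -78.5 m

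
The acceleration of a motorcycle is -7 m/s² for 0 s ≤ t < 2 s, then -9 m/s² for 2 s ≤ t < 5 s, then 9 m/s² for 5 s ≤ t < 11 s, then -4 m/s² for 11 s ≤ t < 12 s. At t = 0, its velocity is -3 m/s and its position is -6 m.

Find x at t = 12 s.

-211.5 m

On each constant-a segment, Δv = aΔt and Δx = v₀Δt + ½aΔt²; chain segment to segment.
0–2 s: v starts -3 m/s; Δx = -3·2 + ½·-7·2² = -20 m; v ends -17 m/s.
2–5 s: v starts -17 m/s; Δx = -17·3 + ½·-9·3² = -91.5 m; v ends -44 m/s.
5–11 s: v starts -44 m/s; Δx = -44·6 + ½·9·6² = -102 m; v ends 10 m/s.
11–12 s: v starts 10 m/s; Δx = 10·1 + ½·-4·1² = 8 m; v ends 6 m/s.
x(12) = -6 + Σ Δx = -211.5 m.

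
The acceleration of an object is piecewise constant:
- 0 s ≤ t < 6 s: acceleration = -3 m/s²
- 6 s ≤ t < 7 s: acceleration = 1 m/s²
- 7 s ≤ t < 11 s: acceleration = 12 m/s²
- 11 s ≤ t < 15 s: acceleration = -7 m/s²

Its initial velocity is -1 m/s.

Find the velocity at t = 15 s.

Δv equals the area under the a-t graph; then v = v₀ + Δv.
0–6 s: -3 × 6 = -18 m/s
6–7 s: 1 × 1 = 1 m/s
7–11 s: 12 × 4 = 48 m/s
11–15 s: -7 × 4 = -28 m/s
Δv = 3 m/s, so v(15) = -1 + (3) = 2 m/s.

2 m/s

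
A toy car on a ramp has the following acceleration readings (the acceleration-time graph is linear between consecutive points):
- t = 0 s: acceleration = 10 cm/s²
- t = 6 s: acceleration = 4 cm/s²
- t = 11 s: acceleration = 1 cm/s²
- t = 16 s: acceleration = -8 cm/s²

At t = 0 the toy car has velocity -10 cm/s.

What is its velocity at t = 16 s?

Δv equals the area under the a-t graph; then v = v₀ + Δv.
0–6 s: ½(10 + 4)(6) = 42 cm/s
6–11 s: ½(4 + 1)(5) = 12.5 cm/s
11–16 s: ½(1 + -8)(5) = -17.5 cm/s
Δv = 37 cm/s, so v(16) = -10 + (37) = 27 cm/s.

27 cm/s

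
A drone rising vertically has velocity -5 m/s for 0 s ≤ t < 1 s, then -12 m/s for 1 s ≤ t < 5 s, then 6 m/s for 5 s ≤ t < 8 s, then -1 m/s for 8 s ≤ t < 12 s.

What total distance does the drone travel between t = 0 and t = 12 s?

75 m

Total distance travelled is ∫|v| dt — sum the magnitudes of each area piece.
0–1 s: |-5| × 1 = 5 m
1–5 s: |-12| × 4 = 48 m
5–8 s: |6| × 3 = 18 m
8–12 s: |-1| × 4 = 4 m
Total distance = 75 m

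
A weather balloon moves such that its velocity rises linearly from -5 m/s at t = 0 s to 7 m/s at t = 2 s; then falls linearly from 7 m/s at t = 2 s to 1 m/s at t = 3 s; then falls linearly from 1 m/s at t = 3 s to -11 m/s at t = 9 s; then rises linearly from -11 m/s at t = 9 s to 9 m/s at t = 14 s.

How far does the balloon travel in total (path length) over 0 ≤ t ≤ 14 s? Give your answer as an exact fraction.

791/12 m

Distance (not displacement) is the total path length: add the absolute areas under v-t.
0–2 s: v = 0 at t = 5/6 s; triangle areas 25/12 + 49/12 = 37/6 m
2–3 s: |½(7 + 1)(1)| = 4 m
3–9 s: v = 0 at t = 3.5 s; triangle areas 0.25 + 30.25 = 30.5 m
9–14 s: v = 0 at t = 11.75 s; triangle areas 15.125 + 10.125 = 25.25 m
Total distance = 791/12 m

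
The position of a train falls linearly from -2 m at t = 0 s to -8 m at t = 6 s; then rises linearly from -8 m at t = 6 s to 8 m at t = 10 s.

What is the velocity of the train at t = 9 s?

4 m/s

Velocity is the slope of the x-t graph on 6–10 s: (8 − -8)/(10 − 6) = 4 m/s.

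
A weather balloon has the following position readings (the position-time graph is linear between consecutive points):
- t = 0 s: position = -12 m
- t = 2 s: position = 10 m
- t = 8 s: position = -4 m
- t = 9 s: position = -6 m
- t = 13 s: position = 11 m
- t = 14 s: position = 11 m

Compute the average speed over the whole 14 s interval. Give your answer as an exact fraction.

Average speed = (total path length)/(elapsed time); on a piecewise-linear x-t graph the path length is Σ|Δx|.
0–2 s: |Δx| = |10 − -12| = 22 m
2–8 s: |Δx| = |-4 − 10| = 14 m
8–9 s: |Δx| = |-6 − -4| = 2 m
9–13 s: |Δx| = |11 − -6| = 17 m
13–14 s: |Δx| = |11 − 11| = 0 m
Total path = 55 m; average speed = 55/14 = 55/14 m/s.

55/14 m/s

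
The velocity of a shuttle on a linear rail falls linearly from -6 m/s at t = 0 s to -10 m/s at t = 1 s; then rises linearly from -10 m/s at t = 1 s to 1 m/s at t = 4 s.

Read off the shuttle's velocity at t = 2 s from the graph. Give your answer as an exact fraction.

-19/3 m/s

On 1–4 s the graph is linear from -10 to 1 m/s: v(2) = -10 + (1 − -10)·(2 − 1)/(4 − 1) = -19/3 m/s.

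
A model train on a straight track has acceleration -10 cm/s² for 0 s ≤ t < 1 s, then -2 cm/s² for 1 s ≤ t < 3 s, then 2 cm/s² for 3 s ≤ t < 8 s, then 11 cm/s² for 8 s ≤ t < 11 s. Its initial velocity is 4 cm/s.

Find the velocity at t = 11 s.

33 cm/s

Δv equals the area under the a-t graph; then v = v₀ + Δv.
0–1 s: -10 × 1 = -10 cm/s
1–3 s: -2 × 2 = -4 cm/s
3–8 s: 2 × 5 = 10 cm/s
8–11 s: 11 × 3 = 33 cm/s
Δv = 29 cm/s, so v(11) = 4 + (29) = 33 cm/s.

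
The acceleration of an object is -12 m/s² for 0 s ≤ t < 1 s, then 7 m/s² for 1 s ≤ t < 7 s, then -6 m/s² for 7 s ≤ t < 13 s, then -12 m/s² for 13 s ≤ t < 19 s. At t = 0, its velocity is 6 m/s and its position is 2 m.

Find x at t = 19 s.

-16 m

On each constant-a segment, Δv = aΔt and Δx = v₀Δt + ½aΔt²; chain segment to segment.
0–1 s: v starts 6 m/s; Δx = 6·1 + ½·-12·1² = 0 m; v ends -6 m/s.
1–7 s: v starts -6 m/s; Δx = -6·6 + ½·7·6² = 90 m; v ends 36 m/s.
7–13 s: v starts 36 m/s; Δx = 36·6 + ½·-6·6² = 108 m; v ends 0 m/s.
13–19 s: v starts 0 m/s; Δx = 0·6 + ½·-12·6² = -216 m; v ends -72 m/s.
x(19) = 2 + Σ Δx = -16 m.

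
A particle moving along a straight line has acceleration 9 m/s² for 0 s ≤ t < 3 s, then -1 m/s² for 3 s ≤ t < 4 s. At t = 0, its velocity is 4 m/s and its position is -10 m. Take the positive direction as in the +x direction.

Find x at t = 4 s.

On each constant-a segment, Δv = aΔt and Δx = v₀Δt + ½aΔt²; chain segment to segment.
0–3 s: v starts 4 m/s; Δx = 4·3 + ½·9·3² = 52.5 m; v ends 31 m/s.
3–4 s: v starts 31 m/s; Δx = 31·1 + ½·-1·1² = 30.5 m; v ends 30 m/s.
x(4) = -10 + Σ Δx = 73 m.

73 m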